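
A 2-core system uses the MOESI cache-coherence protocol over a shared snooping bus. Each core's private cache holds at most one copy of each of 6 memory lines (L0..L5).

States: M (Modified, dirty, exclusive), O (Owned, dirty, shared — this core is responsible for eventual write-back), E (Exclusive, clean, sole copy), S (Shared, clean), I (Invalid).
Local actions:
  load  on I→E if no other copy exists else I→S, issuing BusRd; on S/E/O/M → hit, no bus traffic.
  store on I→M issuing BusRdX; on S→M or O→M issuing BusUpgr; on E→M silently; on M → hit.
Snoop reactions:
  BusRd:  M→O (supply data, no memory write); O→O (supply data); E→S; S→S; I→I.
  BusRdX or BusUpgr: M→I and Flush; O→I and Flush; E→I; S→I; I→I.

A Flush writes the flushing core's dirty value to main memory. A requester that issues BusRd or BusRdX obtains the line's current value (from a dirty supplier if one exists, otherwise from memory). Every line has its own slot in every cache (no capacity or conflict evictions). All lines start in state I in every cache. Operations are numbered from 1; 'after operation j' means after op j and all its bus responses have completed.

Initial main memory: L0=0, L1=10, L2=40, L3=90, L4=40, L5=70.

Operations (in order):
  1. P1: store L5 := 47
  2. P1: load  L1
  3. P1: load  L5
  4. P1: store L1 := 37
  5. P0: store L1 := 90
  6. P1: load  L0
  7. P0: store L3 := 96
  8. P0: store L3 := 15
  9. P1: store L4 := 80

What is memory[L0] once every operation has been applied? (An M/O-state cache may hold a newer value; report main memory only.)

step 1: P1: store L5 := 47  ⟶  IM  (L5)  txn=BusRdX  M[L5]=70
step 2: P1: load  L1  ⟶  IE  (L1)  txn=BusRd  M[L1]=10
step 3: P1: load  L5  ⟶  IM  (L5)  txn=∅  M[L5]=70
step 4: P1: store L1 := 37  ⟶  IM  (L1)  txn=∅  M[L1]=10
step 5: P0: store L1 := 90  ⟶  MI  (L1)  txn=BusRdX+Flush  M[L1]=37
step 6: P1: load  L0  ⟶  IE  (L0)  txn=BusRd  M[L0]=0
step 7: P0: store L3 := 96  ⟶  MI  (L3)  txn=BusRdX  M[L3]=90
step 8: P0: store L3 := 15  ⟶  MI  (L3)  txn=∅  M[L3]=90
step 9: P1: store L4 := 80  ⟶  IM  (L4)  txn=BusRdX  M[L4]=40

memory[L0] = 0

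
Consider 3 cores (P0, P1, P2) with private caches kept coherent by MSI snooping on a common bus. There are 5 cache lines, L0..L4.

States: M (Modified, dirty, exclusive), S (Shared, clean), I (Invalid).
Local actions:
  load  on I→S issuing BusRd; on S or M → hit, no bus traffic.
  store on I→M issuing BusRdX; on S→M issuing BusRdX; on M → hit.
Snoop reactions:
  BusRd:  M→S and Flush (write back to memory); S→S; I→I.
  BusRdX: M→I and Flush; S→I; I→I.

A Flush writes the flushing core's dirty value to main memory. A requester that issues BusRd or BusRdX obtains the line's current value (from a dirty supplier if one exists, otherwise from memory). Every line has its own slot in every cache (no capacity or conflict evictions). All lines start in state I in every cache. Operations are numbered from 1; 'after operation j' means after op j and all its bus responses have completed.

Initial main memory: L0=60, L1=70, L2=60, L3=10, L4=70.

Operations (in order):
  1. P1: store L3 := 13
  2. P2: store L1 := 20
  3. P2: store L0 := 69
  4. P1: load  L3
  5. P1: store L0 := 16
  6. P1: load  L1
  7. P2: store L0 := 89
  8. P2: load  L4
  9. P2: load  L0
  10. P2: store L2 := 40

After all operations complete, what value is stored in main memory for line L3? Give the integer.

memory[L3] = 10

  op1 P1: store L3 := 13 → I/M/I on L3; bus BusRdX; mem=10
  op2 P2: store L1 := 20 → I/I/M on L1; bus BusRdX; mem=70
  op3 P2: store L0 := 69 → I/I/M on L0; bus BusRdX; mem=60
  op4 P1: load  L3 → I/M/I on L3; bus (none); mem=10
  op5 P1: store L0 := 16 → I/M/I on L0; bus BusRdX Flush; mem=69
  op6 P1: load  L1 → I/S/S on L1; bus BusRd Flush; mem=20
  op7 P2: store L0 := 89 → I/I/M on L0; bus BusRdX Flush; mem=16
  op8 P2: load  L4 → I/I/S on L4; bus BusRd; mem=70
  op9 P2: load  L0 → I/I/M on L0; bus (none); mem=16
  op10 P2: store L2 := 40 → I/I/M on L2; bus BusRdX; mem=60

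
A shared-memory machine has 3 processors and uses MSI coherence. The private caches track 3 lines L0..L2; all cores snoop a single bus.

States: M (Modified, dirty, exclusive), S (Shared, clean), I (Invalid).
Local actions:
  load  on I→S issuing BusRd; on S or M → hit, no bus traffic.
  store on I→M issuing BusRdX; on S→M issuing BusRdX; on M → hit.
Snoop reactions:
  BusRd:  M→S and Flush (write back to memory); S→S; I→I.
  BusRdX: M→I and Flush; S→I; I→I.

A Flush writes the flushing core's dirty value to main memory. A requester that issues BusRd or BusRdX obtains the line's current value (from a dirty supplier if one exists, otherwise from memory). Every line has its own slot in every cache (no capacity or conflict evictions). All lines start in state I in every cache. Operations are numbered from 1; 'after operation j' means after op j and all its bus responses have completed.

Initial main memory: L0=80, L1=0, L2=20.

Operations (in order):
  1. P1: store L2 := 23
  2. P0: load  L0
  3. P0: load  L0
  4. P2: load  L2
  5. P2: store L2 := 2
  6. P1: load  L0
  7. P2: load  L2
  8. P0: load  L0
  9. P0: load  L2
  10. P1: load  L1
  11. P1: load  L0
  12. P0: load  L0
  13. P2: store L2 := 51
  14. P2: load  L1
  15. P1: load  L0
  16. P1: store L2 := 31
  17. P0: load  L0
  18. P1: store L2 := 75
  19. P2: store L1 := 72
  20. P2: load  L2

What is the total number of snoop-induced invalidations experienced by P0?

invalidations = 1

  op1 P1: store L2 := 23 → I/M/I on L2; bus BusRdX; mem=20
  op2 P0: load  L0 → S/I/I on L0; bus BusRd; mem=80
  op3 P0: load  L0 → S/I/I on L0; bus (none); mem=80
  op4 P2: load  L2 → I/S/S on L2; bus BusRd Flush; mem=23
  op5 P2: store L2 := 2 → I/I/M on L2; bus BusRdX; mem=23
  op6 P1: load  L0 → S/S/I on L0; bus BusRd; mem=80
  op7 P2: load  L2 → I/I/M on L2; bus (none); mem=23
  op8 P0: load  L0 → S/S/I on L0; bus (none); mem=80
  op9 P0: load  L2 → S/I/S on L2; bus BusRd Flush; mem=2
  op10 P1: load  L1 → I/S/I on L1; bus BusRd; mem=0
  op11 P1: load  L0 → S/S/I on L0; bus (none); mem=80
  op12 P0: load  L0 → S/S/I on L0; bus (none); mem=80
  op13 P2: store L2 := 51 → I/I/M on L2; bus BusRdX; mem=2
  op14 P2: load  L1 → I/S/S on L1; bus BusRd; mem=0
  op15 P1: load  L0 → S/S/I on L0; bus (none); mem=80
  op16 P1: store L2 := 31 → I/M/I on L2; bus BusRdX Flush; mem=51
  op17 P0: load  L0 → S/S/I on L0; bus (none); mem=80
  op18 P1: store L2 := 75 → I/M/I on L2; bus (none); mem=51
  op19 P2: store L1 := 72 → I/I/M on L1; bus BusRdX; mem=0
  op20 P2: load  L2 → I/S/S on L2; bus BusRd Flush; mem=75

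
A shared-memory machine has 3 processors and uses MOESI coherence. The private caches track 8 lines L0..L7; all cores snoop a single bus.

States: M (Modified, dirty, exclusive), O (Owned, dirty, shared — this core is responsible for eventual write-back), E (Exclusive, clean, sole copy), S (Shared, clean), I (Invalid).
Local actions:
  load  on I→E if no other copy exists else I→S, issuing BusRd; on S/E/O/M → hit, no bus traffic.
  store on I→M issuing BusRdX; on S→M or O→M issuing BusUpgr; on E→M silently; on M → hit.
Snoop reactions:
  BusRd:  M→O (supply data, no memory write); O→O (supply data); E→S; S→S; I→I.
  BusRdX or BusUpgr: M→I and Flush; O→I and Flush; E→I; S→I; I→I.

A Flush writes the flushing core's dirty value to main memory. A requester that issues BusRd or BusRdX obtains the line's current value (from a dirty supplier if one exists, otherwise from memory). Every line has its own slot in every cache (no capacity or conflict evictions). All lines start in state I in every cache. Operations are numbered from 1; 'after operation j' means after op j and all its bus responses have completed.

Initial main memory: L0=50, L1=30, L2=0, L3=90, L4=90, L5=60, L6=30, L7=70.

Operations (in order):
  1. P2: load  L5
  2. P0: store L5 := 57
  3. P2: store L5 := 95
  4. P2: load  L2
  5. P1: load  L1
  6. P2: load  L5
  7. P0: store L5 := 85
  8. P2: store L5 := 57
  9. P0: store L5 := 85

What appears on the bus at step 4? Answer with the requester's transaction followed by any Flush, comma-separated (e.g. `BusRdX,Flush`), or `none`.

[1] P2: load  L5 | P0:I, P1:I, P2:E(60) | bus: BusRd
[2] P0: store L5 := 57 | P0:M(57), P1:I, P2:I | bus: BusRdX
[3] P2: store L5 := 95 | P0:I, P1:I, P2:M(95) | bus: BusRdX,Flush
[4] P2: load  L2 | P0:I, P1:I, P2:E(0) | bus: BusRd
[5] P1: load  L1 | P0:I, P1:E(30), P2:I | bus: BusRd
[6] P2: load  L5 | P0:I, P1:I, P2:M(95) | bus: none
[7] P0: store L5 := 85 | P0:M(85), P1:I, P2:I | bus: BusRdX,Flush
[8] P2: store L5 := 57 | P0:I, P1:I, P2:M(57) | bus: BusRdX,Flush
[9] P0: store L5 := 85 | P0:M(85), P1:I, P2:I | bus: BusRdX,Flush

bus = BusRd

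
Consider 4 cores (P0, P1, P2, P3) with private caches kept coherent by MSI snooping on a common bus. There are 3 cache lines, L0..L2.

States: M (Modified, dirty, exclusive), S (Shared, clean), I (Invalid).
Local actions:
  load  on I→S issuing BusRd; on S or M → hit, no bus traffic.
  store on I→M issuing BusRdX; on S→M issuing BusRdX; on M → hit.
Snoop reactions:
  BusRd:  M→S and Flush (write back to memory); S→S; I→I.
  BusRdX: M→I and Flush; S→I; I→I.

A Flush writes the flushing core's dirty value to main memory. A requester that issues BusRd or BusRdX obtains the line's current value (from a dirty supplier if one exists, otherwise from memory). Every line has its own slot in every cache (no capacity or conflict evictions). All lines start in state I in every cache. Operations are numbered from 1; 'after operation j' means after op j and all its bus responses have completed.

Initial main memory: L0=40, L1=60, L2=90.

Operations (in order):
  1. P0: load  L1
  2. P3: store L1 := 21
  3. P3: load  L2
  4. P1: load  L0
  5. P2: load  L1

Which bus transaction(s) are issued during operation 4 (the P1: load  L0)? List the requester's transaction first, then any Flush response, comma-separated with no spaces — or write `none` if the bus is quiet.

step 1: P0: load  L1  ⟶  SIII  (L1)  txn=BusRd  M[L1]=60
step 2: P3: store L1 := 21  ⟶  IIIM  (L1)  txn=BusRdX  M[L1]=60
step 3: P3: load  L2  ⟶  IIIS  (L2)  txn=BusRd  M[L2]=90
step 4: P1: load  L0  ⟶  ISII  (L0)  txn=BusRd  M[L0]=40
step 5: P2: load  L1  ⟶  IISS  (L1)  txn=BusRd+Flush  M[L1]=21

bus = BusRd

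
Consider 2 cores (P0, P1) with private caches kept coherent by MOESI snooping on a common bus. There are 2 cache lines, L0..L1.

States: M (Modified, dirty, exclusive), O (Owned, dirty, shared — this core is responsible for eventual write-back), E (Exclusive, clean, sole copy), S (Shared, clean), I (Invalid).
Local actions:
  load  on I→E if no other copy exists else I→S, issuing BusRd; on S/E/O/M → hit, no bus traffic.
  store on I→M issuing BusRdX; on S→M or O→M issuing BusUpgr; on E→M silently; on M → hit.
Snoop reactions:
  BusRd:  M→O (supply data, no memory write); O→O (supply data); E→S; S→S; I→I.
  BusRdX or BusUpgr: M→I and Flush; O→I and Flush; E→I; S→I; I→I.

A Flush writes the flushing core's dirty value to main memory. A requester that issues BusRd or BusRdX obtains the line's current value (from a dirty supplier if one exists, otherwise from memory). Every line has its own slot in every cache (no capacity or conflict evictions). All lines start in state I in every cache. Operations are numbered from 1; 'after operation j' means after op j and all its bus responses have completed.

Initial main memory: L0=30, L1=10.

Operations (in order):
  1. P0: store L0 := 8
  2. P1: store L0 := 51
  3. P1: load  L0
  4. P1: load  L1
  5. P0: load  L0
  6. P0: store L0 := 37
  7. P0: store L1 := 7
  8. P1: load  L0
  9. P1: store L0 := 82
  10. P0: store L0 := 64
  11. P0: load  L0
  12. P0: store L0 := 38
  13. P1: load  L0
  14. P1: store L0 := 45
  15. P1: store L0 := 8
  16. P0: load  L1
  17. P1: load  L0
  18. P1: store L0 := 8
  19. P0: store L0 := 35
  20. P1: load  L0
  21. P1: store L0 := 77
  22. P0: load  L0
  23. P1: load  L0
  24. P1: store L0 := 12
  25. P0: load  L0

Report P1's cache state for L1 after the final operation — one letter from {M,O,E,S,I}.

step 1: P0: store L0 := 8  ⟶  MI  (L0)  txn=BusRdX  M[L0]=30
step 2: P1: store L0 := 51  ⟶  IM  (L0)  txn=BusRdX+Flush  M[L0]=8
step 3: P1: load  L0  ⟶  IM  (L0)  txn=∅  M[L0]=8
step 4: P1: load  L1  ⟶  IE  (L1)  txn=BusRd  M[L1]=10
step 5: P0: load  L0  ⟶  SO  (L0)  txn=BusRd  M[L0]=8
step 6: P0: store L0 := 37  ⟶  MI  (L0)  txn=BusUpgr+Flush  M[L0]=51
step 7: P0: store L1 := 7  ⟶  MI  (L1)  txn=BusRdX  M[L1]=10
step 8: P1: load  L0  ⟶  OS  (L0)  txn=BusRd  M[L0]=51
step 9: P1: store L0 := 82  ⟶  IM  (L0)  txn=BusUpgr+Flush  M[L0]=37
step 10: P0: store L0 := 64  ⟶  MI  (L0)  txn=BusRdX+Flush  M[L0]=82
step 11: P0: load  L0  ⟶  MI  (L0)  txn=∅  M[L0]=82
step 12: P0: store L0 := 38  ⟶  MI  (L0)  txn=∅  M[L0]=82
step 13: P1: load  L0  ⟶  OS  (L0)  txn=BusRd  M[L0]=82
step 14: P1: store L0 := 45  ⟶  IM  (L0)  txn=BusUpgr+Flush  M[L0]=38
step 15: P1: store L0 := 8  ⟶  IM  (L0)  txn=∅  M[L0]=38
step 16: P0: load  L1  ⟶  MI  (L1)  txn=∅  M[L1]=10
step 17: P1: load  L0  ⟶  IM  (L0)  txn=∅  M[L0]=38
step 18: P1: store L0 := 8  ⟶  IM  (L0)  txn=∅  M[L0]=38
step 19: P0: store L0 := 35  ⟶  MI  (L0)  txn=BusRdX+Flush  M[L0]=8
step 20: P1: load  L0  ⟶  OS  (L0)  txn=BusRd  M[L0]=8
step 21: P1: store L0 := 77  ⟶  IM  (L0)  txn=BusUpgr+Flush  M[L0]=35
step 22: P0: load  L0  ⟶  SO  (L0)  txn=BusRd  M[L0]=35
step 23: P1: load  L0  ⟶  SO  (L0)  txn=∅  M[L0]=35
step 24: P1: store L0 := 12  ⟶  IM  (L0)  txn=BusUpgr  M[L0]=35
step 25: P0: load  L0  ⟶  SO  (L0)  txn=BusRd  M[L0]=35

state = I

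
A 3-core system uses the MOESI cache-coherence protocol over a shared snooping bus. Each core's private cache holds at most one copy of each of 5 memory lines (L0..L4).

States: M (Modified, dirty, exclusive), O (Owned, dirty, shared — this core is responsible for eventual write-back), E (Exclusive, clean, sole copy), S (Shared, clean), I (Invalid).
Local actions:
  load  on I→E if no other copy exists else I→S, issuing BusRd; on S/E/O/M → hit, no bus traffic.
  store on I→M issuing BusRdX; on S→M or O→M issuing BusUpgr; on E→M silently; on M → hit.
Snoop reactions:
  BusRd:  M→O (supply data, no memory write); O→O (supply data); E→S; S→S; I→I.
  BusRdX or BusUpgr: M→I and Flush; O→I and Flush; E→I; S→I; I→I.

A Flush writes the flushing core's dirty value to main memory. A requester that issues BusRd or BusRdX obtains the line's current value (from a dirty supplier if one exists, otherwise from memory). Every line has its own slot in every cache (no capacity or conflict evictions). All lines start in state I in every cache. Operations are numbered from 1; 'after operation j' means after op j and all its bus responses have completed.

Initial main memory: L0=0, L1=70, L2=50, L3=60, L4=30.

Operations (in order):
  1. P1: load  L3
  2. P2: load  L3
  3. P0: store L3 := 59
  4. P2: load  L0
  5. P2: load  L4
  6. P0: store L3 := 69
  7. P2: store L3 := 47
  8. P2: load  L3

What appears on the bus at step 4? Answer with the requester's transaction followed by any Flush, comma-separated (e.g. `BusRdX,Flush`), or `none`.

bus = BusRd

  op1 P1: load  L3 → I/E/I on L3; bus BusRd; mem=60
  op2 P2: load  L3 → I/S/S on L3; bus BusRd; mem=60
  op3 P0: store L3 := 59 → M/I/I on L3; bus BusRdX; mem=60
  op4 P2: load  L0 → I/I/E on L0; bus BusRd; mem=0
  op5 P2: load  L4 → I/I/E on L4; bus BusRd; mem=30
  op6 P0: store L3 := 69 → M/I/I on L3; bus (none); mem=60
  op7 P2: store L3 := 47 → I/I/M on L3; bus BusRdX Flush; mem=69
  op8 P2: load  L3 → I/I/M on L3; bus (none); mem=69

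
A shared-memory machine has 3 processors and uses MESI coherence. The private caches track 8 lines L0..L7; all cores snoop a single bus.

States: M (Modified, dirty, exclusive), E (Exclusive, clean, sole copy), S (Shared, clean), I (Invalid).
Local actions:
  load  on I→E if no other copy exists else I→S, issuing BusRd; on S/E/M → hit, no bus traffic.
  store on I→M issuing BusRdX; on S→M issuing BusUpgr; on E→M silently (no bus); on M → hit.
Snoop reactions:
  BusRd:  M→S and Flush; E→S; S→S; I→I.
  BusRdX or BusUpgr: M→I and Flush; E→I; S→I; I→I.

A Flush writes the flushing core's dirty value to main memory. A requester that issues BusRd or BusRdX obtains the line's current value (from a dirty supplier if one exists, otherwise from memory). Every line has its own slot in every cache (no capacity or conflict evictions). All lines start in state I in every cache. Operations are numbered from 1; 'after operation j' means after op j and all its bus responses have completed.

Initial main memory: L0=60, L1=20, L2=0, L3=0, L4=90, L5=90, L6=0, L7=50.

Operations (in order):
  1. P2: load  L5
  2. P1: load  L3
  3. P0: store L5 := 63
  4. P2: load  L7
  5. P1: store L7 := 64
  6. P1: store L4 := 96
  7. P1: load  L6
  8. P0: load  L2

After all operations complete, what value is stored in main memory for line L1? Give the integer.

memory[L1] = 20

step 1: P2: load  L5  ⟶  IIE  (L5)  txn=BusRd  M[L5]=90
step 2: P1: load  L3  ⟶  IEI  (L3)  txn=BusRd  M[L3]=0
step 3: P0: store L5 := 63  ⟶  MII  (L5)  txn=BusRdX  M[L5]=90
step 4: P2: load  L7  ⟶  IIE  (L7)  txn=BusRd  M[L7]=50
step 5: P1: store L7 := 64  ⟶  IMI  (L7)  txn=BusRdX  M[L7]=50
step 6: P1: store L4 := 96  ⟶  IMI  (L4)  txn=BusRdX  M[L4]=90
step 7: P1: load  L6  ⟶  IEI  (L6)  txn=BusRd  M[L6]=0
step 8: P0: load  L2  ⟶  EII  (L2)  txn=BusRd  M[L2]=0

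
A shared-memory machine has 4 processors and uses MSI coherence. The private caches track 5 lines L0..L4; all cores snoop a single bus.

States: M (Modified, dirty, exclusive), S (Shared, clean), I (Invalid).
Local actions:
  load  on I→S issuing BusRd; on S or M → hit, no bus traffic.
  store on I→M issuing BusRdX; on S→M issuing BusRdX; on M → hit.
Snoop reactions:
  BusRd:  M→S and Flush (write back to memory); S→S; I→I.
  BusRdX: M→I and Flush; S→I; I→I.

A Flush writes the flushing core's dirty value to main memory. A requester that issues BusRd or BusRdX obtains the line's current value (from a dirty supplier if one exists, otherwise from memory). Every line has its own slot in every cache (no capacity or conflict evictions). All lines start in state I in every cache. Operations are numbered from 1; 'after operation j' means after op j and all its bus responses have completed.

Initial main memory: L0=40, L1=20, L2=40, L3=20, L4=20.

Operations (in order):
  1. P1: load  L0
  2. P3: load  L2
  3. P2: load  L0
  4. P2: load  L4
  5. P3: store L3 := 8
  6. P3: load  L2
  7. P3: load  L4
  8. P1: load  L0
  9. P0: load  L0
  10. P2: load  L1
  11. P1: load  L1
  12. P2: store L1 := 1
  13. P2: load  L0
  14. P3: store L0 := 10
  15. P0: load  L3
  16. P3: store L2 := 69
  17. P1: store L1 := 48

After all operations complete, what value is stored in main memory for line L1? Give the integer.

  op1 P1: load  L0 → I/S/I/I on L0; bus BusRd; mem=40
  op2 P3: load  L2 → I/I/I/S on L2; bus BusRd; mem=40
  op3 P2: load  L0 → I/S/S/I on L0; bus BusRd; mem=40
  op4 P2: load  L4 → I/I/S/I on L4; bus BusRd; mem=20
  op5 P3: store L3 := 8 → I/I/I/M on L3; bus BusRdX; mem=20
  op6 P3: load  L2 → I/I/I/S on L2; bus (none); mem=40
  op7 P3: load  L4 → I/I/S/S on L4; bus BusRd; mem=20
  op8 P1: load  L0 → I/S/S/I on L0; bus (none); mem=40
  op9 P0: load  L0 → S/S/S/I on L0; bus BusRd; mem=40
  op10 P2: load  L1 → I/I/S/I on L1; bus BusRd; mem=20
  op11 P1: load  L1 → I/S/S/I on L1; bus BusRd; mem=20
  op12 P2: store L1 := 1 → I/I/M/I on L1; bus BusRdX; mem=20
  op13 P2: load  L0 → S/S/S/I on L0; bus (none); mem=40
  op14 P3: store L0 := 10 → I/I/I/M on L0; bus BusRdX; mem=40
  op15 P0: load  L3 → S/I/I/S on L3; bus BusRd Flush; mem=8
  op16 P3: store L2 := 69 → I/I/I/M on L2; bus BusRdX; mem=40
  op17 P1: store L1 := 48 → I/M/I/I on L1; bus BusRdX Flush; mem=1

memory[L1] = 1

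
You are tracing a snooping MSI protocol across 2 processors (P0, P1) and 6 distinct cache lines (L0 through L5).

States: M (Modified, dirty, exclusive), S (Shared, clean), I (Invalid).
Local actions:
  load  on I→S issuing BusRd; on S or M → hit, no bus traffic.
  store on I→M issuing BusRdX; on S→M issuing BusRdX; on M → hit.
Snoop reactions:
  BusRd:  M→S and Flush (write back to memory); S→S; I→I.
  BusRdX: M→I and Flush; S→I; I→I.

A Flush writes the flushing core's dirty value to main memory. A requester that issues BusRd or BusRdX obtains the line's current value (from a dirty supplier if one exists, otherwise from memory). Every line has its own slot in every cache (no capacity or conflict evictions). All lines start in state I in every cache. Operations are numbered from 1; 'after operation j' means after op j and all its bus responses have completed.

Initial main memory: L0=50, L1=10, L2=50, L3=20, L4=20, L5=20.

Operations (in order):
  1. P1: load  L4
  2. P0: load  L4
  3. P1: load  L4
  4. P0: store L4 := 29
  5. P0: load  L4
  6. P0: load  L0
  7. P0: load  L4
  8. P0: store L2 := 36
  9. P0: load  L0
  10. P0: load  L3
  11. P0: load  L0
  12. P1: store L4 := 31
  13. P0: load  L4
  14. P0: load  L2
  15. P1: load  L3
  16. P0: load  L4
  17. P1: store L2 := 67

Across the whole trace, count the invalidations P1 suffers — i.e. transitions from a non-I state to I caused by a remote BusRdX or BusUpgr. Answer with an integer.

invalidations = 1

1. P1: load  L4  bus=[BusRd]  L4: P0=I P1=S  mem[L4]=20
2. P0: load  L4  bus=[BusRd]  L4: P0=S P1=S  mem[L4]=20
3. P1: load  L4  bus=[-]  L4: P0=S P1=S  mem[L4]=20
4. P0: store L4 := 29  bus=[BusRdX]  L4: P0=M P1=I  mem[L4]=20
5. P0: load  L4  bus=[-]  L4: P0=M P1=I  mem[L4]=20
6. P0: load  L0  bus=[BusRd]  L0: P0=S P1=I  mem[L0]=50
7. P0: load  L4  bus=[-]  L4: P0=M P1=I  mem[L4]=20
8. P0: store L2 := 36  bus=[BusRdX]  L2: P0=M P1=I  mem[L2]=50
9. P0: load  L0  bus=[-]  L0: P0=S P1=I  mem[L0]=50
10. P0: load  L3  bus=[BusRd]  L3: P0=S P1=I  mem[L3]=20
11. P0: load  L0  bus=[-]  L0: P0=S P1=I  mem[L0]=50
12. P1: store L4 := 31  bus=[BusRdX,Flush]  L4: P0=I P1=M  mem[L4]=29
13. P0: load  L4  bus=[BusRd,Flush]  L4: P0=S P1=S  mem[L4]=31
14. P0: load  L2  bus=[-]  L2: P0=M P1=I  mem[L2]=50
15. P1: load  L3  bus=[BusRd]  L3: P0=S P1=S  mem[L3]=20
16. P0: load  L4  bus=[-]  L4: P0=S P1=S  mem[L4]=31
17. P1: store L2 := 67  bus=[BusRdX,Flush]  L2: P0=I P1=M  mem[L2]=36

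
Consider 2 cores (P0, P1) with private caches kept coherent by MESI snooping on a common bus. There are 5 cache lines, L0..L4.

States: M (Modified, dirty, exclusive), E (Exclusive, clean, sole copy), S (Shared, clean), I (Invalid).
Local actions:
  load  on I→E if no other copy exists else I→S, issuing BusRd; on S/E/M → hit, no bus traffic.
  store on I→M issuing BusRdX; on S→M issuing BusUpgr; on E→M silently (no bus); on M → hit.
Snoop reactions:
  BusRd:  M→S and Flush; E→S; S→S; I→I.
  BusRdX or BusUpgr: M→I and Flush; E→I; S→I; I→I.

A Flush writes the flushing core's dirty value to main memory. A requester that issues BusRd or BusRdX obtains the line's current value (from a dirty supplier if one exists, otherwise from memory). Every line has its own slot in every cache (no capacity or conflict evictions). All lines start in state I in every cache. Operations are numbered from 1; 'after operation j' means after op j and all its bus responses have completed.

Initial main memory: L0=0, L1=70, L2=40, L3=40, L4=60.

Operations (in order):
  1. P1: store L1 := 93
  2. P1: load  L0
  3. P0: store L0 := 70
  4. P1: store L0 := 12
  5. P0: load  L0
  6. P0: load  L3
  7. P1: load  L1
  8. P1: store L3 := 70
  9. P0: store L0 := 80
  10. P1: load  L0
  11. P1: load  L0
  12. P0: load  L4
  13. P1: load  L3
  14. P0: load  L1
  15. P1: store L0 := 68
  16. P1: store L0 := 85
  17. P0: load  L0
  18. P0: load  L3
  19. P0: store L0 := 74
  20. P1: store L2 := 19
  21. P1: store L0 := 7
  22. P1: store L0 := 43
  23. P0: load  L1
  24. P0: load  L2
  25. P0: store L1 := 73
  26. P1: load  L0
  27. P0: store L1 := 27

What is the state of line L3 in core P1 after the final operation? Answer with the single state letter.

[1] P1: store L1 := 93 | P0:I, P1:M(93) | bus: BusRdX
[2] P1: load  L0 | P0:I, P1:E(0) | bus: BusRd
[3] P0: store L0 := 70 | P0:M(70), P1:I | bus: BusRdX
[4] P1: store L0 := 12 | P0:I, P1:M(12) | bus: BusRdX,Flush
[5] P0: load  L0 | P0:S(12), P1:S(12) | bus: BusRd,Flush
[6] P0: load  L3 | P0:E(40), P1:I | bus: BusRd
[7] P1: load  L1 | P0:I, P1:M(93) | bus: none
[8] P1: store L3 := 70 | P0:I, P1:M(70) | bus: BusRdX
[9] P0: store L0 := 80 | P0:M(80), P1:I | bus: BusUpgr
[10] P1: load  L0 | P0:S(80), P1:S(80) | bus: BusRd,Flush
[11] P1: load  L0 | P0:S(80), P1:S(80) | bus: none
[12] P0: load  L4 | P0:E(60), P1:I | bus: BusRd
[13] P1: load  L3 | P0:I, P1:M(70) | bus: none
[14] P0: load  L1 | P0:S(93), P1:S(93) | bus: BusRd,Flush
[15] P1: store L0 := 68 | P0:I, P1:M(68) | bus: BusUpgr
[16] P1: store L0 := 85 | P0:I, P1:M(85) | bus: none
[17] P0: load  L0 | P0:S(85), P1:S(85) | bus: BusRd,Flush
[18] P0: load  L3 | P0:S(70), P1:S(70) | bus: BusRd,Flush
[19] P0: store L0 := 74 | P0:M(74), P1:I | bus: BusUpgr
[20] P1: store L2 := 19 | P0:I, P1:M(19) | bus: BusRdX
[21] P1: store L0 := 7 | P0:I, P1:M(7) | bus: BusRdX,Flush
[22] P1: store L0 := 43 | P0:I, P1:M(43) | bus: none
[23] P0: load  L1 | P0:S(93), P1:S(93) | bus: none
[24] P0: load  L2 | P0:S(19), P1:S(19) | bus: BusRd,Flush
[25] P0: store L1 := 73 | P0:M(73), P1:I | bus: BusUpgr
[26] P1: load  L0 | P0:I, P1:M(43) | bus: none
[27] P0: store L1 := 27 | P0:M(27), P1:I | bus: none

state = S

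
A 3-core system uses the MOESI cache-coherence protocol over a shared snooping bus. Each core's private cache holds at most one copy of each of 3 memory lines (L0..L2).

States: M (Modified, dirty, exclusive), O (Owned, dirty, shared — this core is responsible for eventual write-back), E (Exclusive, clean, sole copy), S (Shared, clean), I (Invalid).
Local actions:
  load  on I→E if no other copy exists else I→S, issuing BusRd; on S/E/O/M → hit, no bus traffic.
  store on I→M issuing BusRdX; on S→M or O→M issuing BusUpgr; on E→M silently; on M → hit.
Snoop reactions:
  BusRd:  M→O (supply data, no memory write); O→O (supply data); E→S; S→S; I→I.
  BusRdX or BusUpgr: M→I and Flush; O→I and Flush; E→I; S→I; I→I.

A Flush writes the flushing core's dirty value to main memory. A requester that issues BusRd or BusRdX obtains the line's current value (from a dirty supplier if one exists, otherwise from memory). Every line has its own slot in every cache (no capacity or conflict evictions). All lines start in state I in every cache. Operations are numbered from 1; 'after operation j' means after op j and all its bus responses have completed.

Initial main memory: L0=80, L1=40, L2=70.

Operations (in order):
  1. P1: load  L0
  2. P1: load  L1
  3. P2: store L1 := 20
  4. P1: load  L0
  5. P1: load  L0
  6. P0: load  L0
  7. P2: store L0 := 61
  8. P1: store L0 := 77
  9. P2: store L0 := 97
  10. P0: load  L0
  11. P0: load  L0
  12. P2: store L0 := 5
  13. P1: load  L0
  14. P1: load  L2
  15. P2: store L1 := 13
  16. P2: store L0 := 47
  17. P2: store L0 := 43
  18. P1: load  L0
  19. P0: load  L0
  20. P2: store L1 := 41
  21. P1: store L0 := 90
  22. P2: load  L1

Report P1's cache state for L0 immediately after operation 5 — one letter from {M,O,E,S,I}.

[1] P1: load  L0 | P0:I, P1:E(80), P2:I | bus: BusRd
[2] P1: load  L1 | P0:I, P1:E(40), P2:I | bus: BusRd
[3] P2: store L1 := 20 | P0:I, P1:I, P2:M(20) | bus: BusRdX
[4] P1: load  L0 | P0:I, P1:E(80), P2:I | bus: none
[5] P1: load  L0 | P0:I, P1:E(80), P2:I | bus: none
[6] P0: load  L0 | P0:S(80), P1:S(80), P2:I | bus: BusRd
[7] P2: store L0 := 61 | P0:I, P1:I, P2:M(61) | bus: BusRdX
[8] P1: store L0 := 77 | P0:I, P1:M(77), P2:I | bus: BusRdX,Flush
[9] P2: store L0 := 97 | P0:I, P1:I, P2:M(97) | bus: BusRdX,Flush
[10] P0: load  L0 | P0:S(97), P1:I, P2:O(97) | bus: BusRd
[11] P0: load  L0 | P0:S(97), P1:I, P2:O(97) | bus: none
[12] P2: store L0 := 5 | P0:I, P1:I, P2:M(5) | bus: BusUpgr
[13] P1: load  L0 | P0:I, P1:S(5), P2:O(5) | bus: BusRd
[14] P1: load  L2 | P0:I, P1:E(70), P2:I | bus: BusRd
[15] P2: store L1 := 13 | P0:I, P1:I, P2:M(13) | bus: none
[16] P2: store L0 := 47 | P0:I, P1:I, P2:M(47) | bus: BusUpgr
[17] P2: store L0 := 43 | P0:I, P1:I, P2:M(43) | bus: none
[18] P1: load  L0 | P0:I, P1:S(43), P2:O(43) | bus: BusRd
[19] P0: load  L0 | P0:S(43), P1:S(43), P2:O(43) | bus: BusRd
[20] P2: store L1 := 41 | P0:I, P1:I, P2:M(41) | bus: none
[21] P1: store L0 := 90 | P0:I, P1:M(90), P2:I | bus: BusUpgr,Flush
[22] P2: load  L1 | P0:I, P1:I, P2:M(41) | bus: none

state = E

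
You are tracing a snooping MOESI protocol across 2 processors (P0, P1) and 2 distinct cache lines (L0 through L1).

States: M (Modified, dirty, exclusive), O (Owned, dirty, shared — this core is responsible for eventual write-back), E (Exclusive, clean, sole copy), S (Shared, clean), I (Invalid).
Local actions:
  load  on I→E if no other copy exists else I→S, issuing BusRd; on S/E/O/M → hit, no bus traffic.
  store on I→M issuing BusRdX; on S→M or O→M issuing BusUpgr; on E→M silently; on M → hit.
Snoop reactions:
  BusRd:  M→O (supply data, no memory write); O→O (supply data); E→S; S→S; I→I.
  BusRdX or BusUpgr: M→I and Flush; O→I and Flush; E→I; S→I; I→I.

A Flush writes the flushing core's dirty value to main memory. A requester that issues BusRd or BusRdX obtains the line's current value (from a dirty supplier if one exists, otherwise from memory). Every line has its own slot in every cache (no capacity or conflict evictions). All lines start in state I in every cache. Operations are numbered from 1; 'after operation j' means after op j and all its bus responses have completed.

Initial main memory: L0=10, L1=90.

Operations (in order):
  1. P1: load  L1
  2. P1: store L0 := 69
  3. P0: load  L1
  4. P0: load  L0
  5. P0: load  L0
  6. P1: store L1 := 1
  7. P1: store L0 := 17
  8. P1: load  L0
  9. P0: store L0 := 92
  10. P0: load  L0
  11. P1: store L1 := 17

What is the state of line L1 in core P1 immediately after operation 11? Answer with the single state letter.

state = M

1. P1: load  L1  bus=[BusRd]  L1: P0=I P1=E  mem[L1]=90
2. P1: store L0 := 69  bus=[BusRdX]  L0: P0=I P1=M  mem[L0]=10
3. P0: load  L1  bus=[BusRd]  L1: P0=S P1=S  mem[L1]=90
4. P0: load  L0  bus=[BusRd]  L0: P0=S P1=O  mem[L0]=10
5. P0: load  L0  bus=[-]  L0: P0=S P1=O  mem[L0]=10
6. P1: store L1 := 1  bus=[BusUpgr]  L1: P0=I P1=M  mem[L1]=90
7. P1: store L0 := 17  bus=[BusUpgr]  L0: P0=I P1=M  mem[L0]=10
8. P1: load  L0  bus=[-]  L0: P0=I P1=M  mem[L0]=10
9. P0: store L0 := 92  bus=[BusRdX,Flush]  L0: P0=M P1=I  mem[L0]=17
10. P0: load  L0  bus=[-]  L0: P0=M P1=I  mem[L0]=17
11. P1: store L1 := 17  bus=[-]  L1: P0=I P1=M  mem[L1]=90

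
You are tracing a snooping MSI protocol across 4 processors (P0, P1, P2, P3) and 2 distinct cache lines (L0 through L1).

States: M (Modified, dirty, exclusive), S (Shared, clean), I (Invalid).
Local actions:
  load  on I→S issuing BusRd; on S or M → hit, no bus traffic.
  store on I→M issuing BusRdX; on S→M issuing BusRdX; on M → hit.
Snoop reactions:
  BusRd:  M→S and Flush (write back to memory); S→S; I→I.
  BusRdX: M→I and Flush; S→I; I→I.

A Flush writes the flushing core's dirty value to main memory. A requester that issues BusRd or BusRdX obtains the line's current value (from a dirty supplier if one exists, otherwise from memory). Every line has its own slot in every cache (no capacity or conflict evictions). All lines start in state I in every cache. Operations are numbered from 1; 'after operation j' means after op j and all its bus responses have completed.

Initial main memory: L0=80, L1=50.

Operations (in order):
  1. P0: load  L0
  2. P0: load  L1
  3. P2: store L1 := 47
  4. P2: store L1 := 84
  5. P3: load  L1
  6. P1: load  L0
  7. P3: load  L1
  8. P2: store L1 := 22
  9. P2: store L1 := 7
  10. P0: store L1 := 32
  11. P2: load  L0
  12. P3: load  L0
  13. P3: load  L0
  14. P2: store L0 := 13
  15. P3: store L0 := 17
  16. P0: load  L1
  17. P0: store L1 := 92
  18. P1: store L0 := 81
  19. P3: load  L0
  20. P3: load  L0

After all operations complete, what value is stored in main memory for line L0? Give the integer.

memory[L0] = 81

1. P0: load  L0  bus=[BusRd]  L0: P0=S P1=I P2=I P3=I  mem[L0]=80
2. P0: load  L1  bus=[BusRd]  L1: P0=S P1=I P2=I P3=I  mem[L1]=50
3. P2: store L1 := 47  bus=[BusRdX]  L1: P0=I P1=I P2=M P3=I  mem[L1]=50
4. P2: store L1 := 84  bus=[-]  L1: P0=I P1=I P2=M P3=I  mem[L1]=50
5. P3: load  L1  bus=[BusRd,Flush]  L1: P0=I P1=I P2=S P3=S  mem[L1]=84
6. P1: load  L0  bus=[BusRd]  L0: P0=S P1=S P2=I P3=I  mem[L0]=80
7. P3: load  L1  bus=[-]  L1: P0=I P1=I P2=S P3=S  mem[L1]=84
8. P2: store L1 := 22  bus=[BusRdX]  L1: P0=I P1=I P2=M P3=I  mem[L1]=84
9. P2: store L1 := 7  bus=[-]  L1: P0=I P1=I P2=M P3=I  mem[L1]=84
10. P0: store L1 := 32  bus=[BusRdX,Flush]  L1: P0=M P1=I P2=I P3=I  mem[L1]=7
11. P2: load  L0  bus=[BusRd]  L0: P0=S P1=S P2=S P3=I  mem[L0]=80
12. P3: load  L0  bus=[BusRd]  L0: P0=S P1=S P2=S P3=S  mem[L0]=80
13. P3: load  L0  bus=[-]  L0: P0=S P1=S P2=S P3=S  mem[L0]=80
14. P2: store L0 := 13  bus=[BusRdX]  L0: P0=I P1=I P2=M P3=I  mem[L0]=80
15. P3: store L0 := 17  bus=[BusRdX,Flush]  L0: P0=I P1=I P2=I P3=M  mem[L0]=13
16. P0: load  L1  bus=[-]  L1: P0=M P1=I P2=I P3=I  mem[L1]=7
17. P0: store L1 := 92  bus=[-]  L1: P0=M P1=I P2=I P3=I  mem[L1]=7
18. P1: store L0 := 81  bus=[BusRdX,Flush]  L0: P0=I P1=M P2=I P3=I  mem[L0]=17
19. P3: load  L0  bus=[BusRd,Flush]  L0: P0=I P1=S P2=I P3=S  mem[L0]=81
20. P3: load  L0  bus=[-]  L0: P0=I P1=S P2=I P3=S  mem[L0]=81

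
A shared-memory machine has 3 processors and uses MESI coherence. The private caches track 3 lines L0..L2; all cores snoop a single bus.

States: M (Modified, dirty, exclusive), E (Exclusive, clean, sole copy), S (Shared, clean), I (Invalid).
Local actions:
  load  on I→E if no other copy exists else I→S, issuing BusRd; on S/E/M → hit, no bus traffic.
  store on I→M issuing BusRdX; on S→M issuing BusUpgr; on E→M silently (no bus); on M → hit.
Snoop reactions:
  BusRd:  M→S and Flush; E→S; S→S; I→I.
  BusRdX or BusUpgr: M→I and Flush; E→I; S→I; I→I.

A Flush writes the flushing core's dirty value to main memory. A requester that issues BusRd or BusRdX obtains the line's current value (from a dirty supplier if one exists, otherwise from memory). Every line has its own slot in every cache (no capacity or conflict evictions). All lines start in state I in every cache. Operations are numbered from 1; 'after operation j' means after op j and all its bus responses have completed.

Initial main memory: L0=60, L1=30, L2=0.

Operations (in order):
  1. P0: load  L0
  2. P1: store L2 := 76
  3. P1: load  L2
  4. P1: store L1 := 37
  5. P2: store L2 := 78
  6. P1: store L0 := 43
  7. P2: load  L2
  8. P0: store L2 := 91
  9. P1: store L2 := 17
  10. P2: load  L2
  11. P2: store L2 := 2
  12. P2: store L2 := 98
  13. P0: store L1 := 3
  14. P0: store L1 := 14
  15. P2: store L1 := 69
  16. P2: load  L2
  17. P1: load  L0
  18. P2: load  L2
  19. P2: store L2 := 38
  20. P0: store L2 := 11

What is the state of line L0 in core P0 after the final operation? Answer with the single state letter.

state = I

step 1: P0: load  L0  ⟶  EII  (L0)  txn=BusRd  M[L0]=60
step 2: P1: store L2 := 76  ⟶  IMI  (L2)  txn=BusRdX  M[L2]=0
step 3: P1: load  L2  ⟶  IMI  (L2)  txn=∅  M[L2]=0
step 4: P1: store L1 := 37  ⟶  IMI  (L1)  txn=BusRdX  M[L1]=30
step 5: P2: store L2 := 78  ⟶  IIM  (L2)  txn=BusRdX+Flush  M[L2]=76
step 6: P1: store L0 := 43  ⟶  IMI  (L0)  txn=BusRdX  M[L0]=60
step 7: P2: load  L2  ⟶  IIM  (L2)  txn=∅  M[L2]=76
step 8: P0: store L2 := 91  ⟶  MII  (L2)  txn=BusRdX+Flush  M[L2]=78
step 9: P1: store L2 := 17  ⟶  IMI  (L2)  txn=BusRdX+Flush  M[L2]=91
step 10: P2: load  L2  ⟶  ISS  (L2)  txn=BusRd+Flush  M[L2]=17
step 11: P2: store L2 := 2  ⟶  IIM  (L2)  txn=BusUpgr  M[L2]=17
step 12: P2: store L2 := 98  ⟶  IIM  (L2)  txn=∅  M[L2]=17
step 13: P0: store L1 := 3  ⟶  MII  (L1)  txn=BusRdX+Flush  M[L1]=37
step 14: P0: store L1 := 14  ⟶  MII  (L1)  txn=∅  M[L1]=37
step 15: P2: store L1 := 69  ⟶  IIM  (L1)  txn=BusRdX+Flush  M[L1]=14
step 16: P2: load  L2  ⟶  IIM  (L2)  txn=∅  M[L2]=17
step 17: P1: load  L0  ⟶  IMI  (L0)  txn=∅  M[L0]=60
step 18: P2: load  L2  ⟶  IIM  (L2)  txn=∅  M[L2]=17
step 19: P2: store L2 := 38  ⟶  IIM  (L2)  txn=∅  M[L2]=17
step 20: P0: store L2 := 11  ⟶  MII  (L2)  txn=BusRdX+Flush  M[L2]=38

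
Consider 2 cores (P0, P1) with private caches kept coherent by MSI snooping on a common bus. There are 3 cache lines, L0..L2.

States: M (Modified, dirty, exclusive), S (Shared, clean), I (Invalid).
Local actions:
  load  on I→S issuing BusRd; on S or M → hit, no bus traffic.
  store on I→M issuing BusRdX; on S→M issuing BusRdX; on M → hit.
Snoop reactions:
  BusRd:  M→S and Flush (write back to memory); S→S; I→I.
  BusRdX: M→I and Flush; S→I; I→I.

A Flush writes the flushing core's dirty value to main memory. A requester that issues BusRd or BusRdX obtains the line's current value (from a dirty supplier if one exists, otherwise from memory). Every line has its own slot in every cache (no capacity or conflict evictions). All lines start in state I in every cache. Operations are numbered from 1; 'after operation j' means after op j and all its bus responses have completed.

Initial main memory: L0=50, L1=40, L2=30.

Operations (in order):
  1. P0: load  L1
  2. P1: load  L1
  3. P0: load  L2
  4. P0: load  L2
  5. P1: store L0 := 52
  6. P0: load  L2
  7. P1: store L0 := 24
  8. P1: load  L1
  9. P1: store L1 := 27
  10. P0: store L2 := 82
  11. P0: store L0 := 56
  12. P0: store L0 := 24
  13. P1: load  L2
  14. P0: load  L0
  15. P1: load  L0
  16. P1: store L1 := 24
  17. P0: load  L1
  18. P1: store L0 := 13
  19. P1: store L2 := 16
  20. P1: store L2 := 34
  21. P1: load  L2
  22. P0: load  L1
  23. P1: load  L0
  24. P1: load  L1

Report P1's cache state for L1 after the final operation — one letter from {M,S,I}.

state = S

step 1: P0: load  L1  ⟶  SI  (L1)  txn=BusRd  M[L1]=40
step 2: P1: load  L1  ⟶  SS  (L1)  txn=BusRd  M[L1]=40
step 3: P0: load  L2  ⟶  SI  (L2)  txn=BusRd  M[L2]=30
step 4: P0: load  L2  ⟶  SI  (L2)  txn=∅  M[L2]=30
step 5: P1: store L0 := 52  ⟶  IM  (L0)  txn=BusRdX  M[L0]=50
step 6: P0: load  L2  ⟶  SI  (L2)  txn=∅  M[L2]=30
step 7: P1: store L0 := 24  ⟶  IM  (L0)  txn=∅  M[L0]=50
step 8: P1: load  L1  ⟶  SS  (L1)  txn=∅  M[L1]=40
step 9: P1: store L1 := 27  ⟶  IM  (L1)  txn=BusRdX  M[L1]=40
step 10: P0: store L2 := 82  ⟶  MI  (L2)  txn=BusRdX  M[L2]=30
step 11: P0: store L0 := 56  ⟶  MI  (L0)  txn=BusRdX+Flush  M[L0]=24
step 12: P0: store L0 := 24  ⟶  MI  (L0)  txn=∅  M[L0]=24
step 13: P1: load  L2  ⟶  SS  (L2)  txn=BusRd+Flush  M[L2]=82
step 14: P0: load  L0  ⟶  MI  (L0)  txn=∅  M[L0]=24
step 15: P1: load  L0  ⟶  SS  (L0)  txn=BusRd+Flush  M[L0]=24
step 16: P1: store L1 := 24  ⟶  IM  (L1)  txn=∅  M[L1]=40
step 17: P0: load  L1  ⟶  SS  (L1)  txn=BusRd+Flush  M[L1]=24
step 18: P1: store L0 := 13  ⟶  IM  (L0)  txn=BusRdX  M[L0]=24
step 19: P1: store L2 := 16  ⟶  IM  (L2)  txn=BusRdX  M[L2]=82
step 20: P1: store L2 := 34  ⟶  IM  (L2)  txn=∅  M[L2]=82
step 21: P1: load  L2  ⟶  IM  (L2)  txn=∅  M[L2]=82
step 22: P0: load  L1  ⟶  SS  (L1)  txn=∅  M[L1]=24
step 23: P1: load  L0  ⟶  IM  (L0)  txn=∅  M[L0]=24
step 24: P1: load  L1  ⟶  SS  (L1)  txn=∅  M[L1]=24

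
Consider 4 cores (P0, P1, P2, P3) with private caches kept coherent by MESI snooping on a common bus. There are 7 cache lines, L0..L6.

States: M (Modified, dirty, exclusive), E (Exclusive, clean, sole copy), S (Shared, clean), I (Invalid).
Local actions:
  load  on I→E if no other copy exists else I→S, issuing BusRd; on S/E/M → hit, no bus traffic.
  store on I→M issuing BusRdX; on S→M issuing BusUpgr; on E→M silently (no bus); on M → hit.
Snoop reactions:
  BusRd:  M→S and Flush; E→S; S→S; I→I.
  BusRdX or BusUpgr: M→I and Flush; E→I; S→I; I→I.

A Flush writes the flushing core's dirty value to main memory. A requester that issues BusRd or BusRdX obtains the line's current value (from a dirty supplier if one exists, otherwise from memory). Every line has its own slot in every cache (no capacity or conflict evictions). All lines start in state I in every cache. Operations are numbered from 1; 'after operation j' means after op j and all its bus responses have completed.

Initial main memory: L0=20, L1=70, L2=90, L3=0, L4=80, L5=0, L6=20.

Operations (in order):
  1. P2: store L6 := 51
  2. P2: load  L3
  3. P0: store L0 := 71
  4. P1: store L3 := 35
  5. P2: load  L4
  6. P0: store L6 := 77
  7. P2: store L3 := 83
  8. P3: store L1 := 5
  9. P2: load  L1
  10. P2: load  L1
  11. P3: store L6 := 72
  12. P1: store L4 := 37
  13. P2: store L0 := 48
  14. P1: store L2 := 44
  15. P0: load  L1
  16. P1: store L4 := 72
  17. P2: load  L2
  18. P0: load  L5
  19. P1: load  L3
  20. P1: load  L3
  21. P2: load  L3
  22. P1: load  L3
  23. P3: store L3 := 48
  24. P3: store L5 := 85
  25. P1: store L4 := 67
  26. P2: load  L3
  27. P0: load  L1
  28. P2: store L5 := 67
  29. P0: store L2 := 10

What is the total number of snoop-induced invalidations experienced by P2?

[1] P2: store L6 := 51 | P0:I, P1:I, P2:M(51), P3:I | bus: BusRdX
[2] P2: load  L3 | P0:I, P1:I, P2:E(0), P3:I | bus: BusRd
[3] P0: store L0 := 71 | P0:M(71), P1:I, P2:I, P3:I | bus: BusRdX
[4] P1: store L3 := 35 | P0:I, P1:M(35), P2:I, P3:I | bus: BusRdX
[5] P2: load  L4 | P0:I, P1:I, P2:E(80), P3:I | bus: BusRd
[6] P0: store L6 := 77 | P0:M(77), P1:I, P2:I, P3:I | bus: BusRdX,Flush
[7] P2: store L3 := 83 | P0:I, P1:I, P2:M(83), P3:I | bus: BusRdX,Flush
[8] P3: store L1 := 5 | P0:I, P1:I, P2:I, P3:M(5) | bus: BusRdX
[9] P2: load  L1 | P0:I, P1:I, P2:S(5), P3:S(5) | bus: BusRd,Flush
[10] P2: load  L1 | P0:I, P1:I, P2:S(5), P3:S(5) | bus: none
[11] P3: store L6 := 72 | P0:I, P1:I, P2:I, P3:M(72) | bus: BusRdX,Flush
[12] P1: store L4 := 37 | P0:I, P1:M(37), P2:I, P3:I | bus: BusRdX
[13] P2: store L0 := 48 | P0:I, P1:I, P2:M(48), P3:I | bus: BusRdX,Flush
[14] P1: store L2 := 44 | P0:I, P1:M(44), P2:I, P3:I | bus: BusRdX
[15] P0: load  L1 | P0:S(5), P1:I, P2:S(5), P3:S(5) | bus: BusRd
[16] P1: store L4 := 72 | P0:I, P1:M(72), P2:I, P3:I | bus: none
[17] P2: load  L2 | P0:I, P1:S(44), P2:S(44), P3:I | bus: BusRd,Flush
[18] P0: load  L5 | P0:E(0), P1:I, P2:I, P3:I | bus: BusRd
[19] P1: load  L3 | P0:I, P1:S(83), P2:S(83), P3:I | bus: BusRd,Flush
[20] P1: load  L3 | P0:I, P1:S(83), P2:S(83), P3:I | bus: none
[21] P2: load  L3 | P0:I, P1:S(83), P2:S(83), P3:I | bus: none
[22] P1: load  L3 | P0:I, P1:S(83), P2:S(83), P3:I | bus: none
[23] P3: store L3 := 48 | P0:I, P1:I, P2:I, P3:M(48) | bus: BusRdX
[24] P3: store L5 := 85 | P0:I, P1:I, P2:I, P3:M(85) | bus: BusRdX
[25] P1: store L4 := 67 | P0:I, P1:M(67), P2:I, P3:I | bus: none
[26] P2: load  L3 | P0:I, P1:I, P2:S(48), P3:S(48) | bus: BusRd,Flush
[27] P0: load  L1 | P0:S(5), P1:I, P2:S(5), P3:S(5) | bus: none
[28] P2: store L5 := 67 | P0:I, P1:I, P2:M(67), P3:I | bus: BusRdX,Flush
[29] P0: store L2 := 10 | P0:M(10), P1:I, P2:I, P3:I | bus: BusRdX

invalidations = 5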